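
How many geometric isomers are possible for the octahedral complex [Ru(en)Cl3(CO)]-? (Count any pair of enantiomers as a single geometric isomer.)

2

In an octahedral complex each vertex has one trans partner and four cis neighbours.
Each en is bidentate and must span two cis positions.
Systematic placement gives 2 geometric isomers: Cl fac; Cl mer.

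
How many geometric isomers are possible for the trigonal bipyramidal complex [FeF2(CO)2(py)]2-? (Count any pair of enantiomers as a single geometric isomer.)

A trigonal bipyramid has two axial and three equatorial sites, which are chemically inequivalent.
Placing the ligands in turn and identifying arrangements related by rotation or reflection leaves 5 distinct geometric isomers.

5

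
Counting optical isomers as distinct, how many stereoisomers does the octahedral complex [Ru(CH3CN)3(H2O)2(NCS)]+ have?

The distinct arrangements are (3 in all): CH3CN mer, H2O cis; CH3CN mer, H2O trans; CH3CN fac, H2O cis.
Each arrangement has an internal mirror plane or centre of symmetry, so none is chiral.

3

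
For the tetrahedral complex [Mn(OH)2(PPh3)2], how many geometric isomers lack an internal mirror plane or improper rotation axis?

0

Only one geometric arrangement is possible.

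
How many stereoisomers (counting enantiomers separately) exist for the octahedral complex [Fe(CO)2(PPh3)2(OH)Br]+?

In an octahedral complex each vertex has one trans partner and four cis neighbours.
There are 6 geometric isomers: CO cis, PPh3 trans; CO cis, PPh3 cis (3 arrangements, 2 chiral); CO trans, PPh3 trans; CO trans, PPh3 cis.
Of these, 2 lack any improper symmetry element and so occur as enantiomeric pairs, giving 6 + 2 = 8 stereoisomers in total.

8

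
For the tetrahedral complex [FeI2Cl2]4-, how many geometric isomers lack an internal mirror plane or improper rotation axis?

Only one geometric arrangement is possible.

0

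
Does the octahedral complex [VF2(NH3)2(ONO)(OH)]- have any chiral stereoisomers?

yes

The six octahedral sites form three mutually perpendicular trans pairs.
Working through the distinct placements yields 6 geometric isomers: F trans, NH3 trans; F trans, NH3 cis; F cis, NH3 cis (3 arrangements, 2 chiral); F cis, NH3 trans.
Of these, 2 lack any improper symmetry element and so occur as enantiomeric pairs, giving 6 + 2 = 8 stereoisomers in total.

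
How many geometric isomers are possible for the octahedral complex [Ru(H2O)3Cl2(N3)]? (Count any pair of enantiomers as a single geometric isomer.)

Working through the distinct placements yields 3 geometric isomers: H2O mer, Cl trans; H2O fac, Cl cis; H2O mer, Cl cis.

3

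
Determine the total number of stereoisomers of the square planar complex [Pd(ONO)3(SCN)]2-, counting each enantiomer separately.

1

A square has two trans pairs of vertices; adjacent vertices are cis.
Only one geometric arrangement is possible.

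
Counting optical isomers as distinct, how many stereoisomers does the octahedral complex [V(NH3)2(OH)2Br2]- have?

6

The six octahedral sites form three mutually perpendicular trans pairs.
There are 5 geometric isomers: NH3 trans, OH trans, Br trans; NH3 cis, OH cis, Br trans; NH3 cis, OH trans, Br cis; NH3 cis, OH cis, Br cis (chiral); NH3 trans, OH cis, Br cis.
One of these lacks any improper symmetry element and so occurs as an enantiomeric pair, giving 5 + 1 = 6 stereoisomers in total.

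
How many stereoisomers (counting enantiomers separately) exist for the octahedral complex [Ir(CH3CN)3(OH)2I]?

There are 3 geometric isomers: CH3CN mer, OH trans; CH3CN mer, OH cis; CH3CN fac, OH cis.
Each arrangement has an internal mirror plane or centre of symmetry, so none is chiral.

3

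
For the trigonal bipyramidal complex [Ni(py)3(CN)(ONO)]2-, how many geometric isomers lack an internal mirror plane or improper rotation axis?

In a trigonal bipyramid the two axial positions differ from the three equatorial ones.
Working through the distinct placements yields 4 geometric isomers: CN axial, ONO axial; CN axial, ONO equatorial; CN equatorial, ONO axial; CN equatorial, ONO equatorial.
Each arrangement has an internal mirror plane or centre of symmetry, so none is chiral.

0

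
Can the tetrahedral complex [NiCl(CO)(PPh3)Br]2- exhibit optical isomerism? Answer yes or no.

yes

All four vertices of a tetrahedron are equivalent and mutually adjacent, so cis/trans isomerism cannot arise.
Only one geometric arrangement is possible; it has no improper symmetry element, so it exists as a pair of enantiomers (2 stereoisomers).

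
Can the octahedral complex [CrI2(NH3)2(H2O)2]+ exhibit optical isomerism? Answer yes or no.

yes

An octahedron has six vertices in three trans pairs; every non-trans pair is cis.
Working through the distinct placements yields 5 geometric isomers: I trans, NH3 trans, H2O trans; I cis, NH3 cis, H2O trans; I cis, NH3 trans, H2O cis; I cis, NH3 cis, H2O cis (chiral); I trans, NH3 cis, H2O cis.
One of these lacks any improper symmetry element and so occurs as an enantiomeric pair, giving 5 + 1 = 6 stereoisomers in total.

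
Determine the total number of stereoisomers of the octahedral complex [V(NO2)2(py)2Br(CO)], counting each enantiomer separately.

8

The six octahedral sites form three mutually perpendicular trans pairs.
Systematic placement gives 6 geometric isomers: NO2 trans, py trans; NO2 cis, py cis (3 arrangements, 2 chiral); NO2 cis, py trans; NO2 trans, py cis.
Of these, 2 lack any improper symmetry element and so occur as enantiomeric pairs, giving 6 + 2 = 8 stereoisomers in total.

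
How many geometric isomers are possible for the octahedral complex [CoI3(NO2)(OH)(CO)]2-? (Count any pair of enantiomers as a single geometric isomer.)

4

An octahedron has six vertices in three trans pairs; every non-trans pair is cis.
Working through the distinct placements yields 4 geometric isomers: I mer (3 arrangements); I fac (chiral).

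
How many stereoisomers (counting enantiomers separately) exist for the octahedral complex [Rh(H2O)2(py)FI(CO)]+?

Exhaustive case analysis gives 9 geometric isomers.
Of these, 6 lack any improper symmetry element and so occur as enantiomeric pairs, giving 9 + 6 = 15 stereoisomers in total.

15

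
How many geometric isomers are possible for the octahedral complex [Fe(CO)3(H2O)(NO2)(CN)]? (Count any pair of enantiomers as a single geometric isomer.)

4

In an octahedral complex each vertex has one trans partner and four cis neighbours.
Systematic placement gives 4 geometric isomers: CO mer (3 arrangements); CO fac (chiral).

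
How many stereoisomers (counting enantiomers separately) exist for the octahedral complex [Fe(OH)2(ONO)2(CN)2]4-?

In an octahedral complex each vertex has one trans partner and four cis neighbours.
There are 5 geometric isomers: OH trans, ONO trans, CN trans; OH cis, ONO cis, CN trans; OH cis, ONO trans, CN cis; OH cis, ONO cis, CN cis (chiral); OH trans, ONO cis, CN cis.
One of these lacks any improper symmetry element and so occurs as an enantiomeric pair, giving 5 + 1 = 6 stereoisomers in total.

6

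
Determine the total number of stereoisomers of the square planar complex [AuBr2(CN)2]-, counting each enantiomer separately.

2

In a square planar complex each vertex has one trans partner and two cis neighbours.
There are 2 geometric isomers: Br cis; Br trans.
Each arrangement has an internal mirror plane or centre of symmetry, so none is chiral.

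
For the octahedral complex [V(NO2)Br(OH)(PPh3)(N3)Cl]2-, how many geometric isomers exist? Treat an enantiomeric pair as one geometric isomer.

The six octahedral sites form three mutually perpendicular trans pairs.
Exhaustive case analysis gives 15 geometric isomers.

15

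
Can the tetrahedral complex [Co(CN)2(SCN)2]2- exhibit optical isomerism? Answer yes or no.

All four vertices of a tetrahedron are equivalent and mutually adjacent, so cis/trans isomerism cannot arise.
Only one geometric arrangement is possible.

no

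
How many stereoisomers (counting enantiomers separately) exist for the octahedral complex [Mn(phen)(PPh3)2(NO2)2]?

4

The six octahedral sites form three mutually perpendicular trans pairs.
Each phen is bidentate and must span two cis positions.
The distinct arrangements are (3 in all): PPh3 cis, NO2 trans; PPh3 cis, NO2 cis (chiral); PPh3 trans, NO2 cis.
One of these lacks any improper symmetry element and so occurs as an enantiomeric pair, giving 3 + 1 = 4 stereoisomers in total.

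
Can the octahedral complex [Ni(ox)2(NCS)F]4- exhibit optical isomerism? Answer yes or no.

An octahedron has six vertices in three trans pairs; every non-trans pair is cis.
Each ox is bidentate and must span two cis positions.
There are 2 geometric isomers: NCS and F mutually trans; NCS and F mutually cis (chiral).
One of these lacks any improper symmetry element and so occurs as an enantiomeric pair, giving 2 + 1 = 3 stereoisomers in total.

yes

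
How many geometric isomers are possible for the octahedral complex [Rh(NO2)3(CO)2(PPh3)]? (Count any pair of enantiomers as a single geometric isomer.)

3

An octahedron has six vertices in three trans pairs; every non-trans pair is cis.
Working through the distinct placements yields 3 geometric isomers: NO2 mer, CO trans; NO2 fac, CO cis; NO2 mer, CO cis.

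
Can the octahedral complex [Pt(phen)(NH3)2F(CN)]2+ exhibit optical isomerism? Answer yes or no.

In an octahedral complex each vertex has one trans partner and four cis neighbours.
Each phen is bidentate and must span two cis positions.
Systematic placement gives 4 geometric isomers: NH3 cis (3 arrangements, 2 chiral); NH3 trans.
Of these, 2 lack any improper symmetry element and so occur as enantiomeric pairs, giving 4 + 2 = 6 stereoisomers in total.

yes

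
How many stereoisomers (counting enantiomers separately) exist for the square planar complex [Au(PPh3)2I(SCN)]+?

2

A square has two trans pairs of vertices; adjacent vertices are cis.
Working through the distinct placements yields 2 geometric isomers: PPh3 cis; PPh3 trans.
Each arrangement has an internal mirror plane or centre of symmetry, so none is chiral.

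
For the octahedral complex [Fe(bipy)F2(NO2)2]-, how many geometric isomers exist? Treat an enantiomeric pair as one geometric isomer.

The six octahedral sites form three mutually perpendicular trans pairs.
Each bipy is bidentate and must span two cis positions.
There are 3 geometric isomers: F trans, NO2 cis; F cis, NO2 cis (chiral); F cis, NO2 trans.

3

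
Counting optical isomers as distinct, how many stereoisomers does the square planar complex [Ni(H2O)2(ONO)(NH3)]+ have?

2

In a square planar complex each vertex has one trans partner and two cis neighbours.
Working through the distinct placements yields 2 geometric isomers: H2O cis; H2O trans.
Each arrangement has an internal mirror plane or centre of symmetry, so none is chiral.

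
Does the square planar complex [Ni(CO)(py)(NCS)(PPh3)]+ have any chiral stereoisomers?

no

In a square planar complex each vertex has one trans partner and two cis neighbours.
The distinct arrangements are (3 in all): (CO/PPh3 trans, NCS/py trans); (CO/py trans, NCS/PPh3 trans); (CO/NCS trans, PPh3/py trans).
Each arrangement has an internal mirror plane or centre of symmetry, so none is chiral.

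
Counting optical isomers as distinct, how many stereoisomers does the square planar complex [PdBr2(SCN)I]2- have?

The distinct arrangements are (2 in all): Br cis; Br trans.
Each arrangement has an internal mirror plane or centre of symmetry, so none is chiral.

2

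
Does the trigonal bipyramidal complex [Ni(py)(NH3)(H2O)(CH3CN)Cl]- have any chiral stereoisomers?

Exhaustive case analysis gives 10 geometric isomers.
Of these, 10 lack any improper symmetry element and so occur as enantiomeric pairs, giving 10 + 10 = 20 stereoisomers in total.

yes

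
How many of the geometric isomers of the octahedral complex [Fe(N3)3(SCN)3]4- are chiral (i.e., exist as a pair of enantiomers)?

0

The six octahedral sites form three mutually perpendicular trans pairs.
Working through the distinct placements yields 2 geometric isomers: N3 mer; N3 fac.
Each arrangement has an internal mirror plane or centre of symmetry, so none is chiral.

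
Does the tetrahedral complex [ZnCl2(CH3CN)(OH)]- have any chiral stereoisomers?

no

All four vertices of a tetrahedron are equivalent and mutually adjacent, so cis/trans isomerism cannot arise.
Only one geometric arrangement is possible.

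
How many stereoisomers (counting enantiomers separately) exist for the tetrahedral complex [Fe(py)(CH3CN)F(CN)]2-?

2

All four vertices of a tetrahedron are equivalent and mutually adjacent, so cis/trans isomerism cannot arise.
Only one geometric arrangement is possible; it has no improper symmetry element, so it exists as a pair of enantiomers (2 stereoisomers).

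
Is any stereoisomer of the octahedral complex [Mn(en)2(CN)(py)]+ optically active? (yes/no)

An octahedron has six vertices in three trans pairs; every non-trans pair is cis.
Each en is bidentate and must span two cis positions.
Working through the distinct placements yields 2 geometric isomers: CN and py mutually cis (chiral); CN and py mutually trans.
One of these lacks any improper symmetry element and so occurs as an enantiomeric pair, giving 2 + 1 = 3 stereoisomers in total.

yes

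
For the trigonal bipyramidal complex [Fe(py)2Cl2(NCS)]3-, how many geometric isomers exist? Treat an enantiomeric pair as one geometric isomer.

Systematic enumeration (placing each ligand type in turn and discarding arrangements equivalent by rotation or reflection) gives 5 geometric isomers.

5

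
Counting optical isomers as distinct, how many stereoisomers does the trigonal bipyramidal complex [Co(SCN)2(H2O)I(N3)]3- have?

10

A trigonal bipyramid has two axial and three equatorial sites, which are chemically inequivalent.
Placing the ligands in turn and identifying arrangements related by rotation or reflection leaves 7 distinct geometric isomers.
Of these, 3 lack any improper symmetry element and so occur as enantiomeric pairs, giving 7 + 3 = 10 stereoisomers in total.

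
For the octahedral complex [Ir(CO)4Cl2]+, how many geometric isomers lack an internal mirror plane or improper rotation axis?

An octahedron has six vertices in three trans pairs; every non-trans pair is cis.
Working through the distinct placements yields 2 geometric isomers: Cl trans; Cl cis.
Each arrangement has an internal mirror plane or centre of symmetry, so none is chiral.

0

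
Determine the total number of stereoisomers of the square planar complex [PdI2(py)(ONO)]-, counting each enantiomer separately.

2

In a square planar complex each vertex has one trans partner and two cis neighbours.
There are 2 geometric isomers: I cis; I trans.
Each arrangement has an internal mirror plane or centre of symmetry, so none is chiral.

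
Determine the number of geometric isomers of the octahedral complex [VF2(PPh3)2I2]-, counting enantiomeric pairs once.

5

There are 5 geometric isomers: F trans, PPh3 trans, I trans; F trans, PPh3 cis, I cis; F cis, PPh3 trans, I cis; F cis, PPh3 cis, I cis (chiral); F cis, PPh3 cis, I trans.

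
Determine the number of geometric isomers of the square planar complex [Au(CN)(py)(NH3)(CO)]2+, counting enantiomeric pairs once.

3

A square has two trans pairs of vertices; adjacent vertices are cis.
Systematic placement gives 3 geometric isomers: (CN/NH3 trans, CO/py trans); (CN/py trans, CO/NH3 trans); (CN/CO trans, NH3/py trans).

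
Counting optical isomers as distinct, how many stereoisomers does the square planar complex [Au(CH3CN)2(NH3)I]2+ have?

Systematic placement gives 2 geometric isomers: CH3CN cis; CH3CN trans.
Each arrangement has an internal mirror plane or centre of symmetry, so none is chiral.

2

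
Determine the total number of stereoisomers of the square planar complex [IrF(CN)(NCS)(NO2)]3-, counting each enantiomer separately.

In a square planar complex each vertex has one trans partner and two cis neighbours.
Systematic placement gives 3 geometric isomers: (CN/NCS trans, F/NO2 trans); (CN/NO2 trans, F/NCS trans); (CN/F trans, NCS/NO2 trans).
Each arrangement has an internal mirror plane or centre of symmetry, so none is chiral.

3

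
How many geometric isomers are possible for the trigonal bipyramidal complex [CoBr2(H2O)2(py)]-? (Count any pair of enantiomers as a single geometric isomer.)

Exhaustive case analysis gives 5 geometric isomers.

5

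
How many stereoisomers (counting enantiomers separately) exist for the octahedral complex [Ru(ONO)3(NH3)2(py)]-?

3

The six octahedral sites form three mutually perpendicular trans pairs.
The distinct arrangements are (3 in all): ONO mer, NH3 trans; ONO fac, NH3 cis; ONO mer, NH3 cis.
Each arrangement has an internal mirror plane or centre of symmetry, so none is chiral.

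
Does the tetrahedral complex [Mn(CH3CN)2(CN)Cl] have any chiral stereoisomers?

Only one geometric arrangement is possible.

no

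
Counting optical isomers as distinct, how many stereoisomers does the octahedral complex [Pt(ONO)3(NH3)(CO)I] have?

Working through the distinct placements yields 4 geometric isomers: ONO mer (3 arrangements); ONO fac (chiral).
One of these lacks any improper symmetry element and so occurs as an enantiomeric pair, giving 4 + 1 = 5 stereoisomers in total.

5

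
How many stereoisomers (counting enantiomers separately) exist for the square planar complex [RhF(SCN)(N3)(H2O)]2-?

3

In a square planar complex each vertex has one trans partner and two cis neighbours.
Working through the distinct placements yields 3 geometric isomers: (F/N3 trans, H2O/SCN trans); (F/SCN trans, H2O/N3 trans); (F/H2O trans, N3/SCN trans).
Each arrangement has an internal mirror plane or centre of symmetry, so none is chiral.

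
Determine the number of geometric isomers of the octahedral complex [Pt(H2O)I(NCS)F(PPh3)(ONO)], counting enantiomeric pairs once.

An octahedron has six vertices in three trans pairs; every non-trans pair is cis.
Placing the ligands in turn and identifying arrangements related by rotation or reflection leaves 15 distinct geometric isomers.

15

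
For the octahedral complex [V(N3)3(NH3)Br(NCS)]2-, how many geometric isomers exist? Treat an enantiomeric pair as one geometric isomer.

The six octahedral sites form three mutually perpendicular trans pairs.
Working through the distinct placements yields 4 geometric isomers: N3 mer (3 arrangements); N3 fac (chiral).

4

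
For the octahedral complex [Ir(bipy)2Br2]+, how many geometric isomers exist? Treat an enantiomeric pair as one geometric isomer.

In an octahedral complex each vertex has one trans partner and four cis neighbours.
Each bipy is bidentate and must span two cis positions.
The distinct arrangements are (2 in all): Br trans; Br cis (chiral).

2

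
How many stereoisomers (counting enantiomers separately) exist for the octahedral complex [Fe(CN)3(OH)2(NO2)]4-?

3

There are 3 geometric isomers: CN mer, OH trans; CN mer, OH cis; CN fac, OH cis.
Each arrangement has an internal mirror plane or centre of symmetry, so none is chiral.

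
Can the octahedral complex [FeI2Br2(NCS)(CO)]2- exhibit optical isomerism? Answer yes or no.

yes

An octahedron has six vertices in three trans pairs; every non-trans pair is cis.
Systematic placement gives 6 geometric isomers: I cis, Br trans; I trans, Br trans; I cis, Br cis (3 arrangements, 2 chiral); I trans, Br cis.
Of these, 2 lack any improper symmetry element and so occur as enantiomeric pairs, giving 6 + 2 = 8 stereoisomers in total.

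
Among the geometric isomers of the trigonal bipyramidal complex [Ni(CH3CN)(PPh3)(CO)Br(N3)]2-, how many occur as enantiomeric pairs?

10

In a trigonal bipyramid the two axial positions differ from the three equatorial ones.
Placing the ligands in turn and identifying arrangements related by rotation or reflection leaves 10 distinct geometric isomers.
Of these, 10 lack any improper symmetry element and so occur as enantiomeric pairs, giving 10 + 10 = 20 stereoisomers in total.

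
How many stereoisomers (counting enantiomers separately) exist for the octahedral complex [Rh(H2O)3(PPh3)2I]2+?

3

The six octahedral sites form three mutually perpendicular trans pairs.
Working through the distinct placements yields 3 geometric isomers: H2O mer, PPh3 trans; H2O mer, PPh3 cis; H2O fac, PPh3 cis.
Each arrangement has an internal mirror plane or centre of symmetry, so none is chiral.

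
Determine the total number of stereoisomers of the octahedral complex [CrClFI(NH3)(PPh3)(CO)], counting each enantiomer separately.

30

An octahedron has six vertices in three trans pairs; every non-trans pair is cis.
Systematic enumeration (placing each ligand type in turn and discarding arrangements equivalent by rotation or reflection) gives 15 geometric isomers.
Of these, 15 lack any improper symmetry element and so occur as enantiomeric pairs, giving 15 + 15 = 30 stereoisomers in total.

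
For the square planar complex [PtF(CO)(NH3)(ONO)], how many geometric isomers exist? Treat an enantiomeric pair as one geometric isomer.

3

Systematic placement gives 3 geometric isomers: (CO/NH3 trans, F/ONO trans); (CO/ONO trans, F/NH3 trans); (CO/F trans, NH3/ONO trans).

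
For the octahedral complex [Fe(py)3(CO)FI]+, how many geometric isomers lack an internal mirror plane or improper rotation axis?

1

An octahedron has six vertices in three trans pairs; every non-trans pair is cis.
Working through the distinct placements yields 4 geometric isomers: py mer (3 arrangements); py fac (chiral).
One of these lacks any improper symmetry element and so occurs as an enantiomeric pair, giving 4 + 1 = 5 stereoisomers in total.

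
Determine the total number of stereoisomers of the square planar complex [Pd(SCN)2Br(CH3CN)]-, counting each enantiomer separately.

A square has two trans pairs of vertices; adjacent vertices are cis.
Working through the distinct placements yields 2 geometric isomers: SCN cis; SCN trans.
Each arrangement has an internal mirror plane or centre of symmetry, so none is chiral.

2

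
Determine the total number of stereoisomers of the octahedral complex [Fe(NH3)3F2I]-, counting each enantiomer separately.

An octahedron has six vertices in three trans pairs; every non-trans pair is cis.
The distinct arrangements are (3 in all): NH3 mer, F trans; NH3 mer, F cis; NH3 fac, F cis.
Each arrangement has an internal mirror plane or centre of symmetry, so none is chiral.

3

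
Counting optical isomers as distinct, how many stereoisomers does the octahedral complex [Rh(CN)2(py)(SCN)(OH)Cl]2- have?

The six octahedral sites form three mutually perpendicular trans pairs.
Systematic enumeration (placing each ligand type in turn and discarding arrangements equivalent by rotation or reflection) gives 9 geometric isomers.
Of these, 6 lack any improper symmetry element and so occur as enantiomeric pairs, giving 9 + 6 = 15 stereoisomers in total.

15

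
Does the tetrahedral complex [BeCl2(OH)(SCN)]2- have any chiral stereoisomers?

no

All four vertices of a tetrahedron are equivalent and mutually adjacent, so cis/trans isomerism cannot arise.
Only one geometric arrangement is possible.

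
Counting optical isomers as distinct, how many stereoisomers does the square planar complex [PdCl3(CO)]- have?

A square has two trans pairs of vertices; adjacent vertices are cis.
Only one geometric arrangement is possible.

1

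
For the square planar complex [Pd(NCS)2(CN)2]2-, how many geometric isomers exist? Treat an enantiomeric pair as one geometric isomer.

2

A square has two trans pairs of vertices; adjacent vertices are cis.
The distinct arrangements are (2 in all): NCS cis; NCS trans.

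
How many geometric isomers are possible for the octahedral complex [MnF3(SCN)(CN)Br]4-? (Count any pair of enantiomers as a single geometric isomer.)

An octahedron has six vertices in three trans pairs; every non-trans pair is cis.
The distinct arrangements are (4 in all): F mer (3 arrangements); F fac (chiral).

4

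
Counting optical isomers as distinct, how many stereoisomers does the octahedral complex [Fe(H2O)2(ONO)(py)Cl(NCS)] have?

The six octahedral sites form three mutually perpendicular trans pairs.
Systematic enumeration (placing each ligand type in turn and discarding arrangements equivalent by rotation or reflection) gives 9 geometric isomers.
Of these, 6 lack any improper symmetry element and so occur as enantiomeric pairs, giving 9 + 6 = 15 stereoisomers in total.

15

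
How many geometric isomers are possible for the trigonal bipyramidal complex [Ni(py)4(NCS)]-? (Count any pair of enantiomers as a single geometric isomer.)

2

A trigonal bipyramid has two axial and three equatorial sites, which are chemically inequivalent.
The distinct arrangements are (2 in all): NCS axial; NCS equatorial.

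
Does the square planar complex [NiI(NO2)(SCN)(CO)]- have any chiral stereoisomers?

In a square planar complex each vertex has one trans partner and two cis neighbours.
There are 3 geometric isomers: (CO/NO2 trans, I/SCN trans); (CO/SCN trans, I/NO2 trans); (CO/I trans, NO2/SCN trans).
Each arrangement has an internal mirror plane or centre of symmetry, so none is chiral.

no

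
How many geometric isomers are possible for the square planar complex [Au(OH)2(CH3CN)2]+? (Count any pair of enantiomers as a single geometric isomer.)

In a square planar complex each vertex has one trans partner and two cis neighbours.
Working through the distinct placements yields 2 geometric isomers: OH cis; OH trans.

2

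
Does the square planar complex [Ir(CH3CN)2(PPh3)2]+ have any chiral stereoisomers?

no

A square has two trans pairs of vertices; adjacent vertices are cis.
Systematic placement gives 2 geometric isomers: CH3CN cis; CH3CN trans.
Each arrangement has an internal mirror plane or centre of symmetry, so none is chiral.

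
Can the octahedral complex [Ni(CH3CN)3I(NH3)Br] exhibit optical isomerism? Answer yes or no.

yes

The six octahedral sites form three mutually perpendicular trans pairs.
There are 4 geometric isomers: CH3CN mer (3 arrangements); CH3CN fac (chiral).
One of these lacks any improper symmetry element and so occurs as an enantiomeric pair, giving 4 + 1 = 5 stereoisomers in total.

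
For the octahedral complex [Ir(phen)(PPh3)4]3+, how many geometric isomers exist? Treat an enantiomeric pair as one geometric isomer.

1

The six octahedral sites form three mutually perpendicular trans pairs.
Each phen is bidentate and must span two cis positions.
Only one geometric arrangement is possible.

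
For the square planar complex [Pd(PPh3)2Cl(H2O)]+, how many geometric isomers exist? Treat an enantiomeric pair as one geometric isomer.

2

There are 2 geometric isomers: PPh3 cis; PPh3 trans.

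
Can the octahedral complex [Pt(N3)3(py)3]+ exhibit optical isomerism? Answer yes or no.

An octahedron has six vertices in three trans pairs; every non-trans pair is cis.
The distinct arrangements are (2 in all): N3 mer; N3 fac.
Each arrangement has an internal mirror plane or centre of symmetry, so none is chiral.

no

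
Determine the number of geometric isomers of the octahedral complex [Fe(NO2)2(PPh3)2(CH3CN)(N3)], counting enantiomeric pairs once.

6

The six octahedral sites form three mutually perpendicular trans pairs.
The distinct arrangements are (6 in all): NO2 trans, PPh3 trans; NO2 cis, PPh3 cis (3 arrangements, 2 chiral); NO2 cis, PPh3 trans; NO2 trans, PPh3 cis.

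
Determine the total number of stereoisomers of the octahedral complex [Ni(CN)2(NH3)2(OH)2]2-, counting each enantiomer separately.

6

An octahedron has six vertices in three trans pairs; every non-trans pair is cis.
The distinct arrangements are (5 in all): CN trans, NH3 trans, OH trans; CN trans, NH3 cis, OH cis; CN cis, NH3 cis, OH trans; CN cis, NH3 cis, OH cis (chiral); CN cis, NH3 trans, OH cis.
One of these lacks any improper symmetry element and so occurs as an enantiomeric pair, giving 5 + 1 = 6 stereoisomers in total.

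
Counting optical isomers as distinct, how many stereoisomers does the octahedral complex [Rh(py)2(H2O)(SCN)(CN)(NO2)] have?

An octahedron has six vertices in three trans pairs; every non-trans pair is cis.
Placing the ligands in turn and identifying arrangements related by rotation or reflection leaves 9 distinct geometric isomers.
Of these, 6 lack any improper symmetry element and so occur as enantiomeric pairs, giving 9 + 6 = 15 stereoisomers in total.

15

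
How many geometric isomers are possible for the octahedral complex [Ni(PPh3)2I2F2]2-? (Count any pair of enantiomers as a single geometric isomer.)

The six octahedral sites form three mutually perpendicular trans pairs.
Systematic placement gives 5 geometric isomers: PPh3 trans, I trans, F trans; PPh3 cis, I cis, F trans; PPh3 trans, I cis, F cis; PPh3 cis, I cis, F cis (chiral); PPh3 cis, I trans, F cis.

5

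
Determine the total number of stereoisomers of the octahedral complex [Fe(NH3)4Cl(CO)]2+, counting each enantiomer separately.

2

Working through the distinct placements yields 2 geometric isomers: Cl and CO mutually trans; Cl and CO mutually cis.
Each arrangement has an internal mirror plane or centre of symmetry, so none is chiral.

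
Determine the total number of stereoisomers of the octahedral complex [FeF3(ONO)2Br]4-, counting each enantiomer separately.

The six octahedral sites form three mutually perpendicular trans pairs.
The distinct arrangements are (3 in all): F mer, ONO trans; F fac, ONO cis; F mer, ONO cis.
Each arrangement has an internal mirror plane or centre of symmetry, so none is chiral.

3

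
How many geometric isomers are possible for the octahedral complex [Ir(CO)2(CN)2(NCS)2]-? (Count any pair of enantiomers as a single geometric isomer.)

5

Working through the distinct placements yields 5 geometric isomers: CO trans, CN trans, NCS trans; CO cis, CN trans, NCS cis; CO cis, CN cis, NCS trans; CO cis, CN cis, NCS cis (chiral); CO trans, CN cis, NCS cis.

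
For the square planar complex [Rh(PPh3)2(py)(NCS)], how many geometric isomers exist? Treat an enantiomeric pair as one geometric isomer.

2

In a square planar complex each vertex has one trans partner and two cis neighbours.
Systematic placement gives 2 geometric isomers: PPh3 cis; PPh3 trans.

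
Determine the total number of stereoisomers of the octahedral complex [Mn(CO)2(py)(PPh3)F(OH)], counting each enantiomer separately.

Placing the ligands in turn and identifying arrangements related by rotation or reflection leaves 9 distinct geometric isomers.
Of these, 6 lack any improper symmetry element and so occur as enantiomeric pairs, giving 9 + 6 = 15 stereoisomers in total.

15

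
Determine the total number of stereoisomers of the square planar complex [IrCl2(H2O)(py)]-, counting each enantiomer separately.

2

In a square planar complex each vertex has one trans partner and two cis neighbours.
Systematic placement gives 2 geometric isomers: Cl cis; Cl trans.
Each arrangement has an internal mirror plane or centre of symmetry, so none is chiral.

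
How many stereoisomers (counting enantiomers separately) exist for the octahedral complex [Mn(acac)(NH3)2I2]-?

The six octahedral sites form three mutually perpendicular trans pairs.
Each acac is bidentate and must span two cis positions.
Working through the distinct placements yields 3 geometric isomers: NH3 cis, I trans; NH3 cis, I cis (chiral); NH3 trans, I cis.
One of these lacks any improper symmetry element and so occurs as an enantiomeric pair, giving 3 + 1 = 4 stereoisomers in total.

4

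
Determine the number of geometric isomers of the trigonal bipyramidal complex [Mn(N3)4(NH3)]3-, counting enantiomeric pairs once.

In a trigonal bipyramid the two axial positions differ from the three equatorial ones.
Working through the distinct placements yields 2 geometric isomers: NH3 equatorial; NH3 axial.

2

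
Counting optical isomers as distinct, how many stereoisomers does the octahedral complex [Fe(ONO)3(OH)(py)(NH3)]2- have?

An octahedron has six vertices in three trans pairs; every non-trans pair is cis.
Working through the distinct placements yields 4 geometric isomers: ONO mer (3 arrangements); ONO fac (chiral).
One of these lacks any improper symmetry element and so occurs as an enantiomeric pair, giving 4 + 1 = 5 stereoisomers in total.

5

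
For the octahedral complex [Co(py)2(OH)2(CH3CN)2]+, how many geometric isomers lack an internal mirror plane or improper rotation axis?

In an octahedral complex each vertex has one trans partner and four cis neighbours.
There are 5 geometric isomers: py trans, OH trans, CH3CN trans; py cis, OH cis, CH3CN trans; py trans, OH cis, CH3CN cis; py cis, OH cis, CH3CN cis (chiral); py cis, OH trans, CH3CN cis.
One of these lacks any improper symmetry element and so occurs as an enantiomeric pair, giving 5 + 1 = 6 stereoisomers in total.

1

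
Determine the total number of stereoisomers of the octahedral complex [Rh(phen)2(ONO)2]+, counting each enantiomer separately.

3

Each phen is bidentate and must span two cis positions.
Working through the distinct placements yields 2 geometric isomers: ONO trans; ONO cis (chiral).
One of these lacks any improper symmetry element and so occurs as an enantiomeric pair, giving 2 + 1 = 3 stereoisomers in total.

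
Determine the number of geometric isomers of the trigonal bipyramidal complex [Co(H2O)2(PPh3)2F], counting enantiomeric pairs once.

In a trigonal bipyramid the two axial positions differ from the three equatorial ones.
Systematic enumeration (placing each ligand type in turn and discarding arrangements equivalent by rotation or reflection) gives 5 geometric isomers.

5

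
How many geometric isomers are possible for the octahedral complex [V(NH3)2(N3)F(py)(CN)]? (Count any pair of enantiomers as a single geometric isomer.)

Placing the ligands in turn and identifying arrangements related by rotation or reflection leaves 9 distinct geometric isomers.

9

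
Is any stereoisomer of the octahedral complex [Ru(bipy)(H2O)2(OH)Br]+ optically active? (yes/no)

yes

An octahedron has six vertices in three trans pairs; every non-trans pair is cis.
Each bipy is bidentate and must span two cis positions.
Systematic placement gives 4 geometric isomers: H2O cis (3 arrangements, 2 chiral); H2O trans.
Of these, 2 lack any improper symmetry element and so occur as enantiomeric pairs, giving 4 + 2 = 6 stereoisomers in total.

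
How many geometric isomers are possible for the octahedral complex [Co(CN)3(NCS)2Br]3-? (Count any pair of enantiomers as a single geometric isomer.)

Working through the distinct placements yields 3 geometric isomers: CN mer, NCS trans; CN fac, NCS cis; CN mer, NCS cis.

3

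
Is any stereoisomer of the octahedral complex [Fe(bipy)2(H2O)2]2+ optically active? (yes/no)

yes

The six octahedral sites form three mutually perpendicular trans pairs.
Each bipy is bidentate and must span two cis positions.
Systematic placement gives 2 geometric isomers: H2O trans; H2O cis (chiral).
One of these lacks any improper symmetry element and so occurs as an enantiomeric pair, giving 2 + 1 = 3 stereoisomers in total.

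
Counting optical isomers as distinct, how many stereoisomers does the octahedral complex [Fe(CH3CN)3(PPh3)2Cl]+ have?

Systematic placement gives 3 geometric isomers: CH3CN mer, PPh3 trans; CH3CN mer, PPh3 cis; CH3CN fac, PPh3 cis.
Each arrangement has an internal mirror plane or centre of symmetry, so none is chiral.

3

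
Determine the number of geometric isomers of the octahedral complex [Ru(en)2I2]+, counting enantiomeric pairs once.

Each en is bidentate and must span two cis positions.
There are 2 geometric isomers: I trans; I cis (chiral).

2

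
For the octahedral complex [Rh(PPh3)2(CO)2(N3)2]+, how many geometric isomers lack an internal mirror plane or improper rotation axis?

Working through the distinct placements yields 5 geometric isomers: PPh3 trans, CO trans, N3 trans; PPh3 cis, CO trans, N3 cis; PPh3 trans, CO cis, N3 cis; PPh3 cis, CO cis, N3 cis (chiral); PPh3 cis, CO cis, N3 trans.
One of these lacks any improper symmetry element and so occurs as an enantiomeric pair, giving 5 + 1 = 6 stereoisomers in total.

1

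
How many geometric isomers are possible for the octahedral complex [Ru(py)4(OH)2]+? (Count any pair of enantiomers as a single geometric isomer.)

2

The six octahedral sites form three mutually perpendicular trans pairs.
There are 2 geometric isomers: OH trans; OH cis.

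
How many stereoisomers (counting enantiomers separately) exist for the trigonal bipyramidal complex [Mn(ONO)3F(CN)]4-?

4

Systematic placement gives 4 geometric isomers: F axial, CN axial; F equatorial, CN axial; F axial, CN equatorial; F equatorial, CN equatorial.
Each arrangement has an internal mirror plane or centre of symmetry, so none is chiral.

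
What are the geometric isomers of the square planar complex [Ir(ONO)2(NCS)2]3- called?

cis and trans

The distinct arrangements are (2 in all): ONO cis; ONO trans.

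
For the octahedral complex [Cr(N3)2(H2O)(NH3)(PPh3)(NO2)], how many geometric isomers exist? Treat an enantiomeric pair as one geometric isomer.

An octahedron has six vertices in three trans pairs; every non-trans pair is cis.
Systematic enumeration (placing each ligand type in turn and discarding arrangements equivalent by rotation or reflection) gives 9 geometric isomers.

9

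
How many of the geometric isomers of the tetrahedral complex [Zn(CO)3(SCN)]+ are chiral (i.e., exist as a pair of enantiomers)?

In a tetrahedral complex all four positions are equivalent and every pair of ligands is adjacent — there is no cis/trans distinction.
Only one geometric arrangement is possible.

0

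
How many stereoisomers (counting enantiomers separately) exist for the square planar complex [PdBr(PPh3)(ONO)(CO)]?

3

In a square planar complex each vertex has one trans partner and two cis neighbours.
There are 3 geometric isomers: (Br/ONO trans, CO/PPh3 trans); (Br/PPh3 trans, CO/ONO trans); (Br/CO trans, ONO/PPh3 trans).
Each arrangement has an internal mirror plane or centre of symmetry, so none is chiral.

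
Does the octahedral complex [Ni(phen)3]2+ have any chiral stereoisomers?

The six octahedral sites form three mutually perpendicular trans pairs.
Each phen is bidentate and must span two cis positions.
Only one geometric arrangement is possible; it has no improper symmetry element, so it exists as a pair of enantiomers (2 stereoisomers).

yes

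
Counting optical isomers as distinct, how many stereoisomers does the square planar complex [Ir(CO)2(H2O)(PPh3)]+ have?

2

In a square planar complex each vertex has one trans partner and two cis neighbours.
Systematic placement gives 2 geometric isomers: CO cis; CO trans.
Each arrangement has an internal mirror plane or centre of symmetry, so none is chiral.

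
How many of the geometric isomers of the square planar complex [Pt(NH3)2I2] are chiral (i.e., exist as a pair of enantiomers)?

Working through the distinct placements yields 2 geometric isomers: NH3 cis; NH3 trans.
Each arrangement has an internal mirror plane or centre of symmetry, so none is chiral.

0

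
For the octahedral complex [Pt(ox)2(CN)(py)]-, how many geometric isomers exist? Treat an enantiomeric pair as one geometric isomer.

2

The six octahedral sites form three mutually perpendicular trans pairs.
Each ox is bidentate and must span two cis positions.
There are 2 geometric isomers: CN and py mutually cis (chiral); CN and py mutually trans.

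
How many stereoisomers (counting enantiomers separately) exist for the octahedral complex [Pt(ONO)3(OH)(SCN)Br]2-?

An octahedron has six vertices in three trans pairs; every non-trans pair is cis.
Systematic placement gives 4 geometric isomers: ONO mer (3 arrangements); ONO fac (chiral).
One of these lacks any improper symmetry element and so occurs as an enantiomeric pair, giving 4 + 1 = 5 stereoisomers in total.

5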